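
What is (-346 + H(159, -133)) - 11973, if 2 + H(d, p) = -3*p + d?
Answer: -11763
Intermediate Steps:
H(d, p) = -2 + d - 3*p (H(d, p) = -2 + (-3*p + d) = -2 + (d - 3*p) = -2 + d - 3*p)
(-346 + H(159, -133)) - 11973 = (-346 + (-2 + 159 - 3*(-133))) - 11973 = (-346 + (-2 + 159 + 399)) - 11973 = (-346 + 556) - 11973 = 210 - 11973 = -11763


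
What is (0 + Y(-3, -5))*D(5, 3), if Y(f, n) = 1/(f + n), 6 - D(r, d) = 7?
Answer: ⅛ ≈ 0.12500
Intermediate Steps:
D(r, d) = -1 (D(r, d) = 6 - 1*7 = 6 - 7 = -1)
(0 + Y(-3, -5))*D(5, 3) = (0 + 1/(-3 - 5))*(-1) = (0 + 1/(-8))*(-1) = (0 - ⅛)*(-1) = -⅛*(-1) = ⅛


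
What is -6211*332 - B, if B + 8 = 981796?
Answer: -3043840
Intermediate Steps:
B = 981788 (B = -8 + 981796 = 981788)
-6211*332 - B = -6211*332 - 1*981788 = -2062052 - 981788 = -3043840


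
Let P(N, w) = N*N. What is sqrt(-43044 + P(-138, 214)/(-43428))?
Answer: 81*I*sqrt(85925917)/3619 ≈ 207.47*I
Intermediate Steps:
P(N, w) = N**2
sqrt(-43044 + P(-138, 214)/(-43428)) = sqrt(-43044 + (-138)**2/(-43428)) = sqrt(-43044 + 19044*(-1/43428)) = sqrt(-43044 - 1587/3619) = sqrt(-155777823/3619) = 81*I*sqrt(85925917)/3619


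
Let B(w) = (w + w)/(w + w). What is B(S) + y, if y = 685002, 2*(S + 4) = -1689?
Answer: 685003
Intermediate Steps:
S = -1697/2 (S = -4 + (½)*(-1689) = -4 - 1689/2 = -1697/2 ≈ -848.50)
B(w) = 1 (B(w) = (2*w)/((2*w)) = (2*w)*(1/(2*w)) = 1)
B(S) + y = 1 + 685002 = 685003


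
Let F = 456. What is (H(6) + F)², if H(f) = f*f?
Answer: 242064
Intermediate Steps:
H(f) = f²
(H(6) + F)² = (6² + 456)² = (36 + 456)² = 492² = 242064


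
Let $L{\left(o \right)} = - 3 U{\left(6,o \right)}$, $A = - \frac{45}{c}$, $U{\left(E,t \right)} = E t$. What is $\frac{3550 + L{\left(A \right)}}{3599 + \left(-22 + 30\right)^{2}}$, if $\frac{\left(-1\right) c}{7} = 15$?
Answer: $\frac{24796}{25641} \approx 0.96704$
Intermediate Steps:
$c = -105$ ($c = \left(-7\right) 15 = -105$)
$A = \frac{3}{7}$ ($A = - \frac{45}{-105} = \left(-45\right) \left(- \frac{1}{105}\right) = \frac{3}{7} \approx 0.42857$)
$L{\left(o \right)} = - 18 o$ ($L{\left(o \right)} = - 3 \cdot 6 o = - 18 o$)
$\frac{3550 + L{\left(A \right)}}{3599 + \left(-22 + 30\right)^{2}} = \frac{3550 - \frac{54}{7}}{3599 + \left(-22 + 30\right)^{2}} = \frac{3550 - \frac{54}{7}}{3599 + 8^{2}} = \frac{24796}{7 \left(3599 + 64\right)} = \frac{24796}{7 \cdot 3663} = \frac{24796}{7} \cdot \frac{1}{3663} = \frac{24796}{25641}$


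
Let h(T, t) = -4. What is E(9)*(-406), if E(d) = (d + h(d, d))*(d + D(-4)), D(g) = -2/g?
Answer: -19285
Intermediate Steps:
E(d) = (½ + d)*(-4 + d) (E(d) = (d - 4)*(d - 2/(-4)) = (-4 + d)*(d - 2*(-¼)) = (-4 + d)*(d + ½) = (-4 + d)*(½ + d) = (½ + d)*(-4 + d))
E(9)*(-406) = (-2 + 9² - 7/2*9)*(-406) = (-2 + 81 - 63/2)*(-406) = (95/2)*(-406) = -19285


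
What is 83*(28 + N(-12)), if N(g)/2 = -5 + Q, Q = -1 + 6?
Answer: 2324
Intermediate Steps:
Q = 5
N(g) = 0 (N(g) = 2*(-5 + 5) = 2*0 = 0)
83*(28 + N(-12)) = 83*(28 + 0) = 83*28 = 2324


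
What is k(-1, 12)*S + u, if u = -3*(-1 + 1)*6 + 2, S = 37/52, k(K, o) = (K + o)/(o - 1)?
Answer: 141/52 ≈ 2.7115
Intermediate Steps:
k(K, o) = (K + o)/(-1 + o)
S = 37/52 (S = 37*(1/52) = 37/52 ≈ 0.71154)
u = 2 (u = -3*0*6 + 2 = 0*6 + 2 = 0 + 2 = 2)
k(-1, 12)*S + u = ((-1 + 12)/(-1 + 12))*(37/52) + 2 = (11/11)*(37/52) + 2 = ((1/11)*11)*(37/52) + 2 = 1*(37/52) + 2 = 37/52 + 2 = 141/52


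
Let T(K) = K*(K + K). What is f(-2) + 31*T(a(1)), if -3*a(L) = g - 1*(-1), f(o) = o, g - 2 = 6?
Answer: 556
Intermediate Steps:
g = 8 (g = 2 + 6 = 8)
a(L) = -3 (a(L) = -(8 - 1*(-1))/3 = -(8 + 1)/3 = -1/3*9 = -3)
T(K) = 2*K**2 (T(K) = K*(2*K) = 2*K**2)
f(-2) + 31*T(a(1)) = -2 + 31*(2*(-3)**2) = -2 + 31*(2*9) = -2 + 31*18 = -2 + 558 = 556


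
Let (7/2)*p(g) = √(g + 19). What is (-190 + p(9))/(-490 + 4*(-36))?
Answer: 95/317 - 2*√7/2219 ≈ 0.29730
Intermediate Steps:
p(g) = 2*√(19 + g)/7 (p(g) = 2*√(g + 19)/7 = 2*√(19 + g)/7)
(-190 + p(9))/(-490 + 4*(-36)) = (-190 + 2*√(19 + 9)/7)/(-490 + 4*(-36)) = (-190 + 2*√28/7)/(-490 - 144) = (-190 + 2*(2*√7)/7)/(-634) = (-190 + 4*√7/7)*(-1/634) = 95/317 - 2*√7/2219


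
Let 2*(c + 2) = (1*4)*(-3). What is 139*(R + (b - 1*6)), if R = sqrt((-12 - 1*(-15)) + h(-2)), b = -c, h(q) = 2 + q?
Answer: 278 + 139*sqrt(3) ≈ 518.75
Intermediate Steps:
c = -8 (c = -2 + ((1*4)*(-3))/2 = -2 + (4*(-3))/2 = -2 + (1/2)*(-12) = -2 - 6 = -8)
b = 8 (b = -1*(-8) = 8)
R = sqrt(3) (R = sqrt((-12 - 1*(-15)) + (2 - 2)) = sqrt((-12 + 15) + 0) = sqrt(3 + 0) = sqrt(3) ≈ 1.7320)
139*(R + (b - 1*6)) = 139*(sqrt(3) + (8 - 1*6)) = 139*(sqrt(3) + (8 - 6)) = 139*(sqrt(3) + 2) = 139*(2 + sqrt(3)) = 278 + 139*sqrt(3)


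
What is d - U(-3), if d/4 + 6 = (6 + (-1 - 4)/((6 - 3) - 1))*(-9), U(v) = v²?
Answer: -159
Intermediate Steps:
d = -150 (d = -24 + 4*((6 + (-1 - 4)/((6 - 3) - 1))*(-9)) = -24 + 4*((6 - 5/(3 - 1))*(-9)) = -24 + 4*((6 - 5/2)*(-9)) = -24 + 4*((7/2)*(-9)) = -24 + 4*(-63/2) = -24 - 126 = -150)
d - U(-3) = -150 - 1*(-3)² = -150 - 1*9 = -150 - 9 = -159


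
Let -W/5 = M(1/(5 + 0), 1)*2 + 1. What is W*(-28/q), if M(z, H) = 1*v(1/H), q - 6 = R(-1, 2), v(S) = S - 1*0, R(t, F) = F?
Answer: 105/2 ≈ 52.500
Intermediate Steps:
v(S) = S (v(S) = S + 0 = S)
q = 8 (q = 6 + 2 = 8)
M(z, H) = 1/H
W = -15 (W = -5*(2/1 + 1) = -5*(1*2 + 1) = -5*(2 + 1) = -5*3 = -15)
W*(-28/q) = -(-420)/8 = -15*(-7/2) = 105/2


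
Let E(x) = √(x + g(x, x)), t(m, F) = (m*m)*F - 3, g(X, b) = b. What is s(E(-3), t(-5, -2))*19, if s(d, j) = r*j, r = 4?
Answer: -4028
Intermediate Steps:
t(m, F) = -3 + F*m² (t(m, F) = m²*F - 3 = F*m² - 3 = -3 + F*m²)
E(x) = √2*√x (E(x) = √(x + x) = √(2*x) = √2*√x)
s(d, j) = 4*j
s(E(-3), t(-5, -2))*19 = (4*(-3 - 2*(-5)²))*19 = (4*(-3 - 2*25))*19 = (4*(-3 - 50))*19 = (4*(-53))*19 = -212*19 = -4028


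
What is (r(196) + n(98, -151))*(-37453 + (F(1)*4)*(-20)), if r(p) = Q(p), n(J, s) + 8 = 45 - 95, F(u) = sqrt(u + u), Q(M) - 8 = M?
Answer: -5468138 - 11680*sqrt(2) ≈ -5.4847e+6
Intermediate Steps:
Q(M) = 8 + M
F(u) = sqrt(2)*sqrt(u) (F(u) = sqrt(2*u) = sqrt(2)*sqrt(u))
n(J, s) = -58 (n(J, s) = -8 + (45 - 95) = -8 - 50 = -58)
r(p) = 8 + p
(r(196) + n(98, -151))*(-37453 + (F(1)*4)*(-20)) = ((8 + 196) - 58)*(-37453 + ((sqrt(2)*sqrt(1))*4)*(-20)) = (204 - 58)*(-37453 + ((sqrt(2)*1)*4)*(-20)) = 146*(-37453 + (sqrt(2)*4)*(-20)) = 146*(-37453 + (4*sqrt(2))*(-20)) = 146*(-37453 - 80*sqrt(2)) = -5468138 - 11680*sqrt(2)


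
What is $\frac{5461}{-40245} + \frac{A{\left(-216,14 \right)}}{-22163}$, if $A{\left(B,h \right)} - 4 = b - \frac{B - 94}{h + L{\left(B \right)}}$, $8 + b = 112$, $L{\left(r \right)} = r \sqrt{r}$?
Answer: $- \frac{315888048702044}{2247243778584255} - \frac{100440 i \sqrt{6}}{55839080099} \approx -0.14057 - 4.406 \cdot 10^{-6} i$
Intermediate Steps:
$L{\left(r \right)} = r^{\frac{3}{2}}$
$b = 104$ ($b = -8 + 112 = 104$)
$A{\left(B,h \right)} = 108 - \frac{-94 + B}{h + B^{\frac{3}{2}}}$ ($A{\left(B,h \right)} = 4 - \left(-104 + \frac{B - 94}{h + B^{\frac{3}{2}}}\right) = 4 - \left(-104 + \frac{-94 + B}{h + B^{\frac{3}{2}}}\right) = 108 - \frac{-94 + B}{h + B^{\frac{3}{2}}}$)
$\frac{5461}{-40245} + \frac{A{\left(-216,14 \right)}}{-22163} = \frac{5461}{-40245} + \frac{\frac{1}{14 + \left(-216\right)^{\frac{3}{2}}} \left(94 - -216 + 108 \cdot 14 + 108 \left(-216\right)^{\frac{3}{2}}\right)}{-22163} = 5461 \left(- \frac{1}{40245}\right) + \frac{94 + 216 + 1512 + 108 \left(- 1296 i \sqrt{6}\right)}{14 - 1296 i \sqrt{6}} \left(- \frac{1}{22163}\right) = - \frac{5461}{40245} + \frac{94 + 216 + 1512 - 139968 i \sqrt{6}}{14 - 1296 i \sqrt{6}} \left(- \frac{1}{22163}\right) = - \frac{5461}{40245} + \frac{1822 - 139968 i \sqrt{6}}{14 - 1296 i \sqrt{6}} \left(- \frac{1}{22163}\right) = - \frac{5461}{40245} - \frac{1822 - 139968 i \sqrt{6}}{22163 \left(14 - 1296 i \sqrt{6}\right)}$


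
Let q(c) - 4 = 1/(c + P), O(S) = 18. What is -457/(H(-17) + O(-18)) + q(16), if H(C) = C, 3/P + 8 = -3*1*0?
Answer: -56617/125 ≈ -452.94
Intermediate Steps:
P = -3/8 (P = 3/(-8 - 3*1*0) = 3/(-8 - 3*0) = 3/(-8 + 0) = 3/(-8) = 3*(-⅛) = -3/8 ≈ -0.37500)
q(c) = 4 + 1/(-3/8 + c) (q(c) = 4 + 1/(c - 3/8) = 4 + 1/(-3/8 + c))
-457/(H(-17) + O(-18)) + q(16) = -457/(-17 + 18) + 4*(-1 + 8*16)/(-3 + 8*16) = -457/1 + 4*(-1 + 128)/(-3 + 128) = 1*(-457) + 4*127/125 = -457 + 4*(1/125)*127 = -457 + 508/125 = -56617/125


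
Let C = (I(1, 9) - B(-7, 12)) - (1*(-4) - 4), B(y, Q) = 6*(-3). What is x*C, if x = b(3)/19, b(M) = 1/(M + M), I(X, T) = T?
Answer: 35/114 ≈ 0.30702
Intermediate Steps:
B(y, Q) = -18
b(M) = 1/(2*M)
x = 1/114 (x = ((½)/3)/19 = ((½)*(⅓))*(1/19) = (⅙)*(1/19) = 1/114 ≈ 0.0087719)
C = 35 (C = (9 - 1*(-18)) - (1*(-4) - 4) = (9 + 18) - (-4 - 4) = 27 - 1*(-8) = 27 + 8 = 35)
x*C = (1/114)*35 = 35/114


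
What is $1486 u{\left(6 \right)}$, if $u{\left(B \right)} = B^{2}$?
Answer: $53496$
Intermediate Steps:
$1486 u{\left(6 \right)} = 1486 \cdot 6^{2} = 1486 \cdot 36 = 53496$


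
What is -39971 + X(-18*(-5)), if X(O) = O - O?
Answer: -39971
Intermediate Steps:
X(O) = 0
-39971 + X(-18*(-5)) = -39971 + 0 = -39971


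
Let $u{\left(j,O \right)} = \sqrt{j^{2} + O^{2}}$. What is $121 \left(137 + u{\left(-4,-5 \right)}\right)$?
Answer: $16577 + 121 \sqrt{41} \approx 17352.0$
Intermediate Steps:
$u{\left(j,O \right)} = \sqrt{O^{2} + j^{2}}$
$121 \left(137 + u{\left(-4,-5 \right)}\right) = 121 \left(137 + \sqrt{\left(-5\right)^{2} + \left(-4\right)^{2}}\right) = 121 \left(137 + \sqrt{25 + 16}\right) = 121 \left(137 + \sqrt{41}\right) = 16577 + 121 \sqrt{41}$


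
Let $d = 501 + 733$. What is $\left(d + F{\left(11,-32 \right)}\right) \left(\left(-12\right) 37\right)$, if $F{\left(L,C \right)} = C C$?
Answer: $-1002552$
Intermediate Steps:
$F{\left(L,C \right)} = C^{2}$
$d = 1234$
$\left(d + F{\left(11,-32 \right)}\right) \left(\left(-12\right) 37\right) = \left(1234 + \left(-32\right)^{2}\right) \left(\left(-12\right) 37\right) = \left(1234 + 1024\right) \left(-444\right) = 2258 \left(-444\right) = -1002552$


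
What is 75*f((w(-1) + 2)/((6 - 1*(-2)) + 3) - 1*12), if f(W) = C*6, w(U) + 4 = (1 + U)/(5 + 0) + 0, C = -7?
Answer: -3150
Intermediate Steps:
w(U) = -19/5 + U/5 (w(U) = -4 + ((1 + U)/(5 + 0) + 0) = -4 + ((1 + U)/5 + 0) = -4 + ((1 + U)*(1/5) + 0) = -4 + ((1/5 + U/5) + 0) = -4 + (1/5 + U/5) = -19/5 + U/5)
f(W) = -42 (f(W) = -7*6 = -42)
75*f((w(-1) + 2)/((6 - 1*(-2)) + 3) - 1*12) = 75*(-42) = -3150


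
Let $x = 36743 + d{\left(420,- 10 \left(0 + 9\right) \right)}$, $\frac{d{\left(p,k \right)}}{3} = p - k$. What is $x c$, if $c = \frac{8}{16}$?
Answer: $\frac{38273}{2} \approx 19137.0$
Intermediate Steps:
$d{\left(p,k \right)} = - 3 k + 3 p$ ($d{\left(p,k \right)} = 3 \left(p - k\right) = - 3 k + 3 p$)
$x = 38273$ ($x = 36743 + \left(- 3 \left(- 10 \left(0 + 9\right)\right) + 3 \cdot 420\right) = 36743 + \left(- 3 \left(\left(-10\right) 9\right) + 1260\right) = 36743 + \left(\left(-3\right) \left(-90\right) + 1260\right) = 36743 + \left(270 + 1260\right) = 36743 + 1530 = 38273$)
$c = \frac{1}{2}$ ($c = 8 \cdot \frac{1}{16} = \frac{1}{2} \approx 0.5$)
$x c = 38273 \cdot \frac{1}{2} = \frac{38273}{2}$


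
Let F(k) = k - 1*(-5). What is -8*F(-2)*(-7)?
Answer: 168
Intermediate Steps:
F(k) = 5 + k (F(k) = k + 5 = 5 + k)
-8*F(-2)*(-7) = -8*(5 - 2)*(-7) = -8*3*(-7) = -24*(-7) = 168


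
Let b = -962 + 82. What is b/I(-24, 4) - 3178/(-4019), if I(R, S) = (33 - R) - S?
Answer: -3368286/213007 ≈ -15.813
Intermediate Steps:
b = -880
I(R, S) = 33 - R - S
b/I(-24, 4) - 3178/(-4019) = -880/(33 - 1*(-24) - 1*4) - 3178/(-4019) = -880/(33 + 24 - 4) - 3178*(-1/4019) = -880/53 + 3178/4019 = -3368286/213007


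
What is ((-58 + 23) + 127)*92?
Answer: 8464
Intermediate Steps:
((-58 + 23) + 127)*92 = (-35 + 127)*92 = 92*92 = 8464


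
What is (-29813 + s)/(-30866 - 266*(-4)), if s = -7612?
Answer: 12475/9934 ≈ 1.2558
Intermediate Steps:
(-29813 + s)/(-30866 - 266*(-4)) = (-29813 - 7612)/(-30866 - 266*(-4)) = -37425/(-30866 + 1064) = -37425/(-29802) = -37425*(-1/29802) = 12475/9934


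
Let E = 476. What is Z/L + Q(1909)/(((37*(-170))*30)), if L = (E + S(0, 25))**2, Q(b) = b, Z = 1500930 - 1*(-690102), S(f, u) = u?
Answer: 45885397499/5262654300 ≈ 8.7191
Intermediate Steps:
Z = 2191032 (Z = 1500930 + 690102 = 2191032)
L = 251001 (L = (476 + 25)**2 = 501**2 = 251001)
Z/L + Q(1909)/(((37*(-170))*30)) = 2191032/251001 + 1909/(((37*(-170))*30)) = 2191032*(1/251001) + 1909/((-6290*30)) = 243448/27889 + 1909/(-188700) = 243448/27889 + 1909*(-1/188700) = 243448/27889 - 1909/188700 = 45885397499/5262654300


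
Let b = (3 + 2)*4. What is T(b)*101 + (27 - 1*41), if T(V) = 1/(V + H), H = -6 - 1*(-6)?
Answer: -179/20 ≈ -8.9500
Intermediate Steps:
b = 20 (b = 5*4 = 20)
H = 0 (H = -6 + 6 = 0)
T(V) = 1/V (T(V) = 1/(V + 0) = 1/V)
T(b)*101 + (27 - 1*41) = 101/20 + (27 - 1*41) = (1/20)*101 + (27 - 41) = 101/20 - 14 = -179/20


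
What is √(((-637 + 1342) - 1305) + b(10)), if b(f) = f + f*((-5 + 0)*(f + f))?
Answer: I*√1590 ≈ 39.875*I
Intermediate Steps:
b(f) = f - 10*f² (b(f) = f + f*(-10*f) = f - 10*f²)
√(((-637 + 1342) - 1305) + b(10)) = √(((-637 + 1342) - 1305) + 10*(1 - 10*10)) = √((705 - 1305) + 10*(1 - 100)) = √(-600 + 10*(-99)) = √(-600 - 990) = √(-1590) = I*√1590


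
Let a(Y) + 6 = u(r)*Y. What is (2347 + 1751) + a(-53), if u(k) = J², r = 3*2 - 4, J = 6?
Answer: 2184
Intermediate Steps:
r = 2 (r = 6 - 4 = 2)
u(k) = 36 (u(k) = 6² = 36)
a(Y) = -6 + 36*Y
(2347 + 1751) + a(-53) = (2347 + 1751) + (-6 + 36*(-53)) = 4098 + (-6 - 1908) = 4098 - 1914 = 2184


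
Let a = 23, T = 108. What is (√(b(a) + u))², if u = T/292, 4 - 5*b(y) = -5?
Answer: 792/365 ≈ 2.1699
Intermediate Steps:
b(y) = 9/5 (b(y) = ⅘ - ⅕*(-5) = ⅘ + 1 = 9/5)
u = 27/73 (u = 108/292 = 108*(1/292) = 27/73 ≈ 0.36986)
(√(b(a) + u))² = (√(9/5 + 27/73))² = (√(792/365))² = (6*√8030/365)² = 792/365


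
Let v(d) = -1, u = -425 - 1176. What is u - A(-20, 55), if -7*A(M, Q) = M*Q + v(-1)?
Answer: -12308/7 ≈ -1758.3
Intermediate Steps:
u = -1601
A(M, Q) = ⅐ - M*Q/7 (A(M, Q) = -(M*Q - 1)/7 = -(-1 + M*Q)/7 = ⅐ - M*Q/7)
u - A(-20, 55) = -1601 - (⅐ - ⅐*(-20)*55) = -1601 - (⅐ + 1100/7) = -1601 - 1*1101/7 = -1601 - 1101/7 = -12308/7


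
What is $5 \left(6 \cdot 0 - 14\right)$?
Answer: $-70$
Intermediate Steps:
$5 \left(6 \cdot 0 - 14\right) = 5 \left(0 - 14\right) = 5 \left(-14\right) = -70$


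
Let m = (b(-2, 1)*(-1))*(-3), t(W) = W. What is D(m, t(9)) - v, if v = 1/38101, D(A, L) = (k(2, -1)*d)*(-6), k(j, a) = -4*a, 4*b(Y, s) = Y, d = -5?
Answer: 4572119/38101 ≈ 120.00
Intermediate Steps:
b(Y, s) = Y/4
m = -3/2 (m = (((1/4)*(-2))*(-1))*(-3) = -1/2*(-1)*(-3) = (1/2)*(-3) = -3/2 ≈ -1.5000)
D(A, L) = 120 (D(A, L) = (-4*(-1)*(-5))*(-6) = (4*(-5))*(-6) = -20*(-6) = 120)
v = 1/38101 ≈ 2.6246e-5
D(m, t(9)) - v = 120 - 1*1/38101 = 120 - 1/38101 = 4572119/38101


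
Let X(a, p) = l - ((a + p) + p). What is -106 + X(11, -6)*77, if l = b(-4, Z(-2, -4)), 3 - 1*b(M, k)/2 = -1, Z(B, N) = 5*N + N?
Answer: 587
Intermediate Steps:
Z(B, N) = 6*N
b(M, k) = 8 (b(M, k) = 6 - 2*(-1) = 6 + 2 = 8)
l = 8
X(a, p) = 8 - a - 2*p (X(a, p) = 8 - ((a + p) + p) = 8 - (a + 2*p) = 8 + (-a - 2*p) = 8 - a - 2*p)
-106 + X(11, -6)*77 = -106 + (8 - 1*11 - 2*(-6))*77 = -106 + (8 - 11 + 12)*77 = -106 + 9*77 = -106 + 693 = 587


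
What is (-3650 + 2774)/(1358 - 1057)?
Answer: -876/301 ≈ -2.9103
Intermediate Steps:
(-3650 + 2774)/(1358 - 1057) = -876/301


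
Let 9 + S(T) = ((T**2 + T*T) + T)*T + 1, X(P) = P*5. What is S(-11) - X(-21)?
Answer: -2444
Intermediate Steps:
X(P) = 5*P
S(T) = -8 + T*(T + 2*T**2) (S(T) = -9 + (((T**2 + T*T) + T)*T + 1) = -9 + (((T**2 + T**2) + T)*T + 1) = -9 + ((2*T**2 + T)*T + 1) = -9 + ((T + 2*T**2)*T + 1) = -9 + (T*(T + 2*T**2) + 1) = -9 + (1 + T*(T + 2*T**2)) = -8 + T*(T + 2*T**2))
S(-11) - X(-21) = (-8 + (-11)**2 + 2*(-11)**3) - 5*(-21) = (-8 + 121 + 2*(-1331)) - 1*(-105) = (-8 + 121 - 2662) + 105 = -2549 + 105 = -2444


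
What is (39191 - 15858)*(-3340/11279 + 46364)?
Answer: 12201670727928/11279 ≈ 1.0818e+9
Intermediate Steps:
(39191 - 15858)*(-3340/11279 + 46364) = 23333*(-3340*1/11279 + 46364) = 23333*(-3340/11279 + 46364) = 23333*(522936216/11279) = 12201670727928/11279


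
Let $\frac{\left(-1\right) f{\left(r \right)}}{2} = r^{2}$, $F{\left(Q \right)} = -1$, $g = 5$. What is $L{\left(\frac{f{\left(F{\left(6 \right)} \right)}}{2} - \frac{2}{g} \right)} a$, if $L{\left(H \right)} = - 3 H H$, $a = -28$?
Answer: $\frac{4116}{25} \approx 164.64$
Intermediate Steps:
$f{\left(r \right)} = - 2 r^{2}$
$L{\left(H \right)} = - 3 H^{2}$
$L{\left(\frac{f{\left(F{\left(6 \right)} \right)}}{2} - \frac{2}{g} \right)} a = - 3 \left(\frac{\left(-2\right) \left(-1\right)^{2}}{2} - \frac{2}{5}\right)^{2} \left(-28\right) = - 3 \left(\left(-2\right) 1 \cdot \frac{1}{2} - \frac{2}{5}\right)^{2} \left(-28\right) = - 3 \left(\left(-2\right) \frac{1}{2} - \frac{2}{5}\right)^{2} \left(-28\right) = - 3 \left(-1 - \frac{2}{5}\right)^{2} \left(-28\right) = - 3 \left(- \frac{7}{5}\right)^{2} \left(-28\right) = \left(-3\right) \frac{49}{25} \left(-28\right) = \left(- \frac{147}{25}\right) \left(-28\right) = \frac{4116}{25}$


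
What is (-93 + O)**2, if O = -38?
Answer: 17161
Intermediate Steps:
(-93 + O)**2 = (-93 - 38)**2 = (-131)**2 = 17161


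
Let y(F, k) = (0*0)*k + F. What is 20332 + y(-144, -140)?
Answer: 20188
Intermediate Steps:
y(F, k) = F (y(F, k) = 0*k + F = 0 + F = F)
20332 + y(-144, -140) = 20332 - 144 = 20188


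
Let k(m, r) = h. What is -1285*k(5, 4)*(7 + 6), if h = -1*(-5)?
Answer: -83525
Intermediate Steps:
h = 5
k(m, r) = 5
-1285*k(5, 4)*(7 + 6) = -6425*(7 + 6) = -6425*13 = -1285*65 = -83525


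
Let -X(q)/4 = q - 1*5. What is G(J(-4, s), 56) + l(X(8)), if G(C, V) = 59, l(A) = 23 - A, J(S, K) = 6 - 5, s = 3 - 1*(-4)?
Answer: 94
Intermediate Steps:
X(q) = 20 - 4*q (X(q) = -4*(q - 1*5) = -4*(q - 5) = -4*(-5 + q) = 20 - 4*q)
s = 7 (s = 3 + 4 = 7)
J(S, K) = 1
G(J(-4, s), 56) + l(X(8)) = 59 + (23 - (20 - 4*8)) = 59 + (23 - (20 - 32)) = 59 + (23 - 1*(-12)) = 59 + (23 + 12) = 59 + 35 = 94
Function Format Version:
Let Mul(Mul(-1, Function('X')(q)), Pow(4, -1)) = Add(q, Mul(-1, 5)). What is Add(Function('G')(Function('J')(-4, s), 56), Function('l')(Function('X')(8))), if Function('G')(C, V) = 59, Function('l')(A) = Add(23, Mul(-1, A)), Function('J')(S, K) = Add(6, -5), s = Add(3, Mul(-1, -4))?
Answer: 94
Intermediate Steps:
Function('X')(q) = Add(20, Mul(-4, q)) (Function('X')(q) = Mul(-4, Add(q, Mul(-1, 5))) = Mul(-4, Add(q, -5)) = Mul(-4, Add(-5, q)) = Add(20, Mul(-4, q)))
s = 7 (s = Add(3, 4) = 7)
Function('J')(S, K) = 1
Add(Function('G')(Function('J')(-4, s), 56), Function('l')(Function('X')(8))) = Add(59, Add(23, Mul(-1, Add(20, Mul(-4, 8))))) = Add(59, Add(23, Mul(-1, Add(20, -32)))) = Add(59, Add(23, Mul(-1, -12))) = Add(59, Add(23, 12)) = Add(59, 35) = 94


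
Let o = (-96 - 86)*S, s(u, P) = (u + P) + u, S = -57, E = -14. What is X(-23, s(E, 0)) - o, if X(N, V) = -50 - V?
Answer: -10396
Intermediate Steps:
s(u, P) = P + 2*u (s(u, P) = (P + u) + u = P + 2*u)
o = 10374 (o = (-96 - 86)*(-57) = -182*(-57) = 10374)
X(-23, s(E, 0)) - o = (-50 - (0 + 2*(-14))) - 1*10374 = (-50 - (0 - 28)) - 10374 = (-50 - 1*(-28)) - 10374 = (-50 + 28) - 10374 = -22 - 10374 = -10396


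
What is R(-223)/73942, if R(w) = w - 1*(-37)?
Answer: -93/36971 ≈ -0.0025155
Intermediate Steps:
R(w) = 37 + w (R(w) = w + 37 = 37 + w)
R(-223)/73942 = (37 - 223)/73942 = -186*1/73942 = -93/36971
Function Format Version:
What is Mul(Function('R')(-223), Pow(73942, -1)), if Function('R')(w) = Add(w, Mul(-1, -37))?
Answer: Rational(-93, 36971) ≈ -0.0025155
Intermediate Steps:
Function('R')(w) = Add(37, w) (Function('R')(w) = Add(w, 37) = Add(37, w))
Mul(Function('R')(-223), Pow(73942, -1)) = Mul(Add(37, -223), Pow(73942, -1)) = Mul(-186, Rational(1, 73942)) = Rational(-93, 36971)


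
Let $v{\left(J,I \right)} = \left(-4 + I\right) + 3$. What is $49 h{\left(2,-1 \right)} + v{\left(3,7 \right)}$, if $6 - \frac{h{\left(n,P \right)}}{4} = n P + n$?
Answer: $1182$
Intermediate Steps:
$h{\left(n,P \right)} = 24 - 4 n - 4 P n$ ($h{\left(n,P \right)} = 24 - 4 \left(n P + n\right) = 24 - 4 \left(P n + n\right) = 24 - 4 \left(n + P n\right) = 24 - \left(4 n + 4 P n\right) = 24 - 4 n - 4 P n$)
$v{\left(J,I \right)} = -1 + I$
$49 h{\left(2,-1 \right)} + v{\left(3,7 \right)} = 49 \left(24 - 8 - \left(-4\right) 2\right) + \left(-1 + 7\right) = 49 \left(24 - 8 + 8\right) + 6 = 49 \cdot 24 + 6 = 1176 + 6 = 1182$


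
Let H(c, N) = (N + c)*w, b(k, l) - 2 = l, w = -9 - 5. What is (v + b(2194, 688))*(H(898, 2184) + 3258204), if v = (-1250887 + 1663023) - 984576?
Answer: -1838208268000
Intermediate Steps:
w = -14
v = -572440 (v = 412136 - 984576 = -572440)
b(k, l) = 2 + l
H(c, N) = -14*N - 14*c (H(c, N) = (N + c)*(-14) = -14*N - 14*c)
(v + b(2194, 688))*(H(898, 2184) + 3258204) = (-572440 + (2 + 688))*((-14*2184 - 14*898) + 3258204) = (-572440 + 690)*((-30576 - 12572) + 3258204) = -571750*(-43148 + 3258204) = -571750*3215056 = -1838208268000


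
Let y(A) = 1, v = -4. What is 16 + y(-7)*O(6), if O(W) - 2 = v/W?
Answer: 52/3 ≈ 17.333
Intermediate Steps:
O(W) = 2 - 4/W
16 + y(-7)*O(6) = 16 + 1*(2 - 4/6) = 16 + 1*(2 - 4*1/6) = 16 + 1*(2 - 2/3) = 16 + 1*(4/3) = 16 + 4/3 = 52/3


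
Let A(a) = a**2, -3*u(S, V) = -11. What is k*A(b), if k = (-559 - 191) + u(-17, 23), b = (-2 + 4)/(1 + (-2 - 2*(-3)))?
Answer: -8956/75 ≈ -119.41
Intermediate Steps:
u(S, V) = 11/3 (u(S, V) = -1/3*(-11) = 11/3)
b = 2/5 (b = 2/(1 + (-2 - 1*(-6))) = 2/(1 + (-2 + 6)) = 2/(1 + 4) = 2/5 ≈ 0.40000)
k = -2239/3 (k = (-559 - 191) + 11/3 = -750 + 11/3 = -2239/3 ≈ -746.33)
k*A(b) = -2239*(2/5)**2/3 = -2239/3*4/25 = -8956/75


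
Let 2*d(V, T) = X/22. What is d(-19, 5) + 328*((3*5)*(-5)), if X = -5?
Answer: -1082405/44 ≈ -24600.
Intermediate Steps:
d(V, T) = -5/44 (d(V, T) = (-5/22)/2 = (-5*1/22)/2 = (½)*(-5/22) = -5/44)
d(-19, 5) + 328*((3*5)*(-5)) = -5/44 + 328*((3*5)*(-5)) = -5/44 + 328*(15*(-5)) = -5/44 + 328*(-75) = -5/44 - 24600 = -1082405/44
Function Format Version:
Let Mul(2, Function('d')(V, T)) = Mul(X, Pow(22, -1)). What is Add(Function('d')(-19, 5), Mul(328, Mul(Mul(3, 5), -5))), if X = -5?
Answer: Rational(-1082405, 44) ≈ -24600.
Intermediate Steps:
Function('d')(V, T) = Rational(-5, 44) (Function('d')(V, T) = Mul(Rational(1, 2), Mul(-5, Pow(22, -1))) = Mul(Rational(1, 2), Mul(-5, Rational(1, 22))) = Mul(Rational(1, 2), Rational(-5, 22)) = Rational(-5, 44))
Add(Function('d')(-19, 5), Mul(328, Mul(Mul(3, 5), -5))) = Add(Rational(-5, 44), Mul(328, Mul(Mul(3, 5), -5))) = Add(Rational(-5, 44), Mul(328, Mul(15, -5))) = Add(Rational(-5, 44), Mul(328, -75)) = Add(Rational(-5, 44), -24600) = Rational(-1082405, 44)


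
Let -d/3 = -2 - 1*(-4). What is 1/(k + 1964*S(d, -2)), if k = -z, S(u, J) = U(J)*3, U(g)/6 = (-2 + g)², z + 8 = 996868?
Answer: -1/431228 ≈ -2.3190e-6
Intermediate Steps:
d = -6 (d = -3*(-2 - 1*(-4)) = -3*(-2 + 4) = -3*2 = -6)
z = 996860 (z = -8 + 996868 = 996860)
U(g) = 6*(-2 + g)²
S(u, J) = 18*(-2 + J)² (S(u, J) = (6*(-2 + J)²)*3 = 18*(-2 + J)²)
k = -996860 (k = -1*996860 = -996860)
1/(k + 1964*S(d, -2)) = 1/(-996860 + 1964*(18*(-2 - 2)²)) = 1/(-996860 + 1964*(18*(-4)²)) = 1/(-996860 + 1964*(18*16)) = 1/(-996860 + 1964*288) = 1/(-996860 + 565632) = 1/(-431228) = -1/431228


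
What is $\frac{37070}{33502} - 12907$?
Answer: $- \frac{216186622}{16751} \approx -12906.0$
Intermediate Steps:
$\frac{37070}{33502} - 12907 = 37070 \cdot \frac{1}{33502} - 12907 = \frac{18535}{16751} - 12907 = - \frac{216186622}{16751}$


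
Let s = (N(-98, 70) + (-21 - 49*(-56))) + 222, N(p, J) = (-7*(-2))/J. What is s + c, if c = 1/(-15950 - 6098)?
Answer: 324678843/110240 ≈ 2945.2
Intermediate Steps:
N(p, J) = 14/J
c = -1/22048 (c = 1/(-22048) = -1/22048 ≈ -4.5356e-5)
s = 14726/5 (s = (14/70 + (-21 - 49*(-56))) + 222 = (14*(1/70) + (-21 + 2744)) + 222 = (1/5 + 2723) + 222 = 13616/5 + 222 = 14726/5 ≈ 2945.2)
s + c = 14726/5 - 1/22048 = 324678843/110240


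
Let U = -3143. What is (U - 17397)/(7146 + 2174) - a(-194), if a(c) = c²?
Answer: -17539403/466 ≈ -37638.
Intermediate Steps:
(U - 17397)/(7146 + 2174) - a(-194) = (-3143 - 17397)/(7146 + 2174) - 1*(-194)² = -20540/9320 - 1*37636 = -20540*1/9320 - 37636 = -1027/466 - 37636 = -17539403/466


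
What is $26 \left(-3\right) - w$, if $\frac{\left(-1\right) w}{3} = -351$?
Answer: $-1131$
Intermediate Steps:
$w = 1053$ ($w = \left(-3\right) \left(-351\right) = 1053$)
$26 \left(-3\right) - w = 26 \left(-3\right) - 1053 = -78 - 1053 = -1131$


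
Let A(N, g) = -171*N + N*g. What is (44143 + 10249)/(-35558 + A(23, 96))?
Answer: -54392/37283 ≈ -1.4589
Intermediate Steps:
(44143 + 10249)/(-35558 + A(23, 96)) = (44143 + 10249)/(-35558 + 23*(-171 + 96)) = 54392/(-35558 + 23*(-75)) = 54392/(-35558 - 1725) = 54392/(-37283) = 54392*(-1/37283) = -54392/37283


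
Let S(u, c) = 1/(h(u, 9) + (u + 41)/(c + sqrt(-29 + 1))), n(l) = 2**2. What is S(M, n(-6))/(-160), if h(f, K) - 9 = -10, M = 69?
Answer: (sqrt(7) - 2*I)/(160*(sqrt(7) + 53*I)) ≈ -0.00021973 - 0.00032297*I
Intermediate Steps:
h(f, K) = -1 (h(f, K) = 9 - 10 = -1)
n(l) = 4
S(u, c) = 1/(-1 + (41 + u)/(c + 2*I*sqrt(7))) (S(u, c) = 1/(-1 + (u + 41)/(c + sqrt(-29 + 1))) = 1/(-1 + (41 + u)/(c + sqrt(-28))) = 1/(-1 + (41 + u)/(c + 2*I*sqrt(7))))
S(M, n(-6))/(-160) = ((4 + 2*I*sqrt(7))/(41 + 69 - 1*4 - 2*I*sqrt(7)))/(-160) = ((4 + 2*I*sqrt(7))/(41 + 69 - 4 - 2*I*sqrt(7)))*(-1/160) = ((4 + 2*I*sqrt(7))/(106 - 2*I*sqrt(7)))*(-1/160) = -(4 + 2*I*sqrt(7))/(160*(106 - 2*I*sqrt(7)))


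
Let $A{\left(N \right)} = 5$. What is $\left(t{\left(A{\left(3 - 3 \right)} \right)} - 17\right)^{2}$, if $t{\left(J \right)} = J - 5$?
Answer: $289$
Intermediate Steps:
$t{\left(J \right)} = -5 + J$
$\left(t{\left(A{\left(3 - 3 \right)} \right)} - 17\right)^{2} = \left(\left(-5 + 5\right) - 17\right)^{2} = \left(0 - 17\right)^{2} = \left(-17\right)^{2} = 289$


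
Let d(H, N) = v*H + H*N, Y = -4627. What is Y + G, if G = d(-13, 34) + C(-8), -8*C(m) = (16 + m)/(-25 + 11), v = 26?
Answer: -75697/14 ≈ -5406.9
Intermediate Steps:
C(m) = ⅐ + m/112 (C(m) = -(16 + m)/(8*(-25 + 11)) = -(16 + m)/(8*(-14)) = -(16 + m)*(-1)/(8*14) = -(-8/7 - m/14)/8 = ⅐ + m/112)
d(H, N) = 26*H + H*N
G = -10919/14 (G = -13*(26 + 34) + (⅐ + (1/112)*(-8)) = -13*60 + (⅐ - 1/14) = -780 + 1/14 = -10919/14 ≈ -779.93)
Y + G = -4627 - 10919/14 = -75697/14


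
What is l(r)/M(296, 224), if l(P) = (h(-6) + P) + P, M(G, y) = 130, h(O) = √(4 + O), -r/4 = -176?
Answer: 704/65 + I*√2/130 ≈ 10.831 + 0.010879*I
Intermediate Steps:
r = 704 (r = -4*(-176) = 704)
l(P) = 2*P + I*√2 (l(P) = (√(4 - 6) + P) + P = (√(-2) + P) + P = (I*√2 + P) + P = (P + I*√2) + P = 2*P + I*√2)
l(r)/M(296, 224) = (2*704 + I*√2)/130 = (1408 + I*√2)*(1/130) = 704/65 + I*√2/130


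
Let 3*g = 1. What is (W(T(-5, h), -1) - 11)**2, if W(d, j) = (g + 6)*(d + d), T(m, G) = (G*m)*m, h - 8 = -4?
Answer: 14190289/9 ≈ 1.5767e+6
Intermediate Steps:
g = 1/3 (g = (1/3)*1 = 1/3 ≈ 0.33333)
h = 4 (h = 8 - 4 = 4)
T(m, G) = G*m**2
W(d, j) = 38*d/3 (W(d, j) = (1/3 + 6)*(d + d) = 19*(2*d)/3 = 38*d/3)
(W(T(-5, h), -1) - 11)**2 = (38*(4*(-5)**2)/3 - 11)**2 = (38*(4*25)/3 - 11)**2 = ((38/3)*100 - 11)**2 = (3800/3 - 11)**2 = (3767/3)**2 = 14190289/9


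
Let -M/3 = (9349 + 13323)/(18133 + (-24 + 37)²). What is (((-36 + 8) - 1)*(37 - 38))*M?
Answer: -986232/9151 ≈ -107.77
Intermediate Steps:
M = -34008/9151 (M = -3*(9349 + 13323)/(18133 + (-24 + 37)²) = -68016/(18133 + 13²) = -68016/(18133 + 169) = -68016/18302 = -3*11336/9151 = -34008/9151 ≈ -3.7163)
(((-36 + 8) - 1)*(37 - 38))*M = (((-36 + 8) - 1)*(37 - 38))*(-34008/9151) = ((-28 - 1)*(-1))*(-34008/9151) = -29*(-1)*(-34008/9151) = 29*(-34008/9151) = -986232/9151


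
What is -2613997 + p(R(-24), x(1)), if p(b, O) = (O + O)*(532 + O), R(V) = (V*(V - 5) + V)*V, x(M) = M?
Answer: -2612931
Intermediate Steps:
R(V) = V*(V + V*(-5 + V)) (R(V) = (V*(-5 + V) + V)*V = (V + V*(-5 + V))*V = V*(V + V*(-5 + V)))
p(b, O) = 2*O*(532 + O) (p(b, O) = (2*O)*(532 + O) = 2*O*(532 + O))
-2613997 + p(R(-24), x(1)) = -2613997 + 2*1*(532 + 1) = -2613997 + 2*1*533 = -2613997 + 1066 = -2612931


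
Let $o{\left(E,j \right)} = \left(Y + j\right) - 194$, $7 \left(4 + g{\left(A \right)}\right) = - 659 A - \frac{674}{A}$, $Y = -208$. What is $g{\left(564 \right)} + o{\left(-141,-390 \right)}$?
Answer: $- \frac{106384273}{1974} \approx -53893.0$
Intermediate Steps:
$g{\left(A \right)} = -4 - \frac{674}{7 A} - \frac{659 A}{7}$ ($g{\left(A \right)} = -4 + \frac{- 659 A - \frac{674}{A}}{7} = -4 + \frac{- \frac{674}{A} - 659 A}{7} = -4 - \left(\frac{659 A}{7} + \frac{674}{7 A}\right) = -4 - \frac{674}{7 A} - \frac{659 A}{7}$)
$o{\left(E,j \right)} = -402 + j$ ($o{\left(E,j \right)} = \left(-208 + j\right) - 194 = -402 + j$)
$g{\left(564 \right)} + o{\left(-141,-390 \right)} = \frac{-674 - 564 \left(28 + 659 \cdot 564\right)}{7 \cdot 564} - 792 = \frac{1}{7} \cdot \frac{1}{564} \left(-674 - 564 \left(28 + 371676\right)\right) - 792 = \frac{1}{7} \cdot \frac{1}{564} \left(-674 - 564 \cdot 371704\right) - 792 = \frac{1}{7} \cdot \frac{1}{564} \left(-674 - 209641056\right) - 792 = \frac{1}{7} \cdot \frac{1}{564} \left(-209641730\right) - 792 = - \frac{104820865}{1974} - 792 = - \frac{106384273}{1974}$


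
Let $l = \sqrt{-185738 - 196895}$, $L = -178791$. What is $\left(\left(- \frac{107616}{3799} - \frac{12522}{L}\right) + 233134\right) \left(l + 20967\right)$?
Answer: $\frac{38157943631921748}{7807207} + \frac{52777238771676 i \sqrt{382633}}{226409003} \approx 4.8875 \cdot 10^{9} + 1.4419 \cdot 10^{8} i$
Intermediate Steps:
$l = i \sqrt{382633}$ ($l = \sqrt{-382633} = i \sqrt{382633} \approx 618.57 i$)
$\left(\left(- \frac{107616}{3799} - \frac{12522}{L}\right) + 233134\right) \left(l + 20967\right) = \left(\left(- \frac{107616}{3799} - \frac{12522}{-178791}\right) + 233134\right) \left(i \sqrt{382633} + 20967\right) = \left(\left(\left(-107616\right) \frac{1}{3799} - - \frac{4174}{59597}\right) + 233134\right) \left(20967 + i \sqrt{382633}\right) = \left(\left(- \frac{107616}{3799} + \frac{4174}{59597}\right) + 233134\right) \left(20967 + i \sqrt{382633}\right) = \left(- \frac{6397733726}{226409003} + 233134\right) \left(20967 + i \sqrt{382633}\right) = \frac{52777238771676 \left(20967 + i \sqrt{382633}\right)}{226409003} = \frac{38157943631921748}{7807207} + \frac{52777238771676 i \sqrt{382633}}{226409003}$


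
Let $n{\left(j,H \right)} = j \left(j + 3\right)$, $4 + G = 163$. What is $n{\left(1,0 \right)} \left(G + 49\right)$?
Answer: $832$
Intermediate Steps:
$G = 159$ ($G = -4 + 163 = 159$)
$n{\left(j,H \right)} = j \left(3 + j\right)$
$n{\left(1,0 \right)} \left(G + 49\right) = 1 \left(3 + 1\right) \left(159 + 49\right) = 1 \cdot 4 \cdot 208 = 4 \cdot 208 = 832$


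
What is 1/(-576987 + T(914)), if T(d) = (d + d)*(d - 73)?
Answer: 1/960361 ≈ 1.0413e-6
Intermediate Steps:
T(d) = 2*d*(-73 + d) (T(d) = (2*d)*(-73 + d) = 2*d*(-73 + d))
1/(-576987 + T(914)) = 1/(-576987 + 2*914*(-73 + 914)) = 1/(-576987 + 2*914*841) = 1/(-576987 + 1537348) = 1/960361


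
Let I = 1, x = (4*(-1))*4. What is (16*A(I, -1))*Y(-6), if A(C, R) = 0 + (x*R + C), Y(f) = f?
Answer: -1632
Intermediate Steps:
x = -16 (x = -4*4 = -16)
A(C, R) = C - 16*R (A(C, R) = 0 + (-16*R + C) = 0 + (C - 16*R) = C - 16*R)
(16*A(I, -1))*Y(-6) = (16*(1 - 16*(-1)))*(-6) = (16*(1 + 16))*(-6) = (16*17)*(-6) = 272*(-6) = -1632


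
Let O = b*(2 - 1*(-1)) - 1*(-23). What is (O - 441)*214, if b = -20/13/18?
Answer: -3490768/39 ≈ -89507.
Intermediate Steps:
b = -10/117 (b = -20*1/13*(1/18) = -20/13*1/18 = -10/117 ≈ -0.085470)
O = 887/39 (O = -10*(2 - 1*(-1))/117 - 1*(-23) = -10*(2 + 1)/117 + 23 = -10/117*3 + 23 = -10/39 + 23 = 887/39 ≈ 22.744)
(O - 441)*214 = (887/39 - 441)*214 = -16312/39*214 = -3490768/39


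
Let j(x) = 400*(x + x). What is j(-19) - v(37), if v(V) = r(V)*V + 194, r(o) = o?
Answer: -16763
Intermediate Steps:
v(V) = 194 + V² (v(V) = V*V + 194 = V² + 194 = 194 + V²)
j(x) = 800*x (j(x) = 400*(2*x) = 800*x)
j(-19) - v(37) = 800*(-19) - (194 + 37²) = -15200 - (194 + 1369) = -15200 - 1*1563 = -15200 - 1563 = -16763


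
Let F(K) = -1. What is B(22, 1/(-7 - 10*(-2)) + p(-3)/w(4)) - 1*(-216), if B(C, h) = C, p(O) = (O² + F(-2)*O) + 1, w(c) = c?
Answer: 238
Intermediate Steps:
p(O) = 1 + O² - O (p(O) = (O² - O) + 1 = 1 + O² - O)
B(22, 1/(-7 - 10*(-2)) + p(-3)/w(4)) - 1*(-216) = 22 - 1*(-216) = 22 + 216 = 238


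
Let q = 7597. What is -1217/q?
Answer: -1217/7597 ≈ -0.16019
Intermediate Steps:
-1217/q = -1217/7597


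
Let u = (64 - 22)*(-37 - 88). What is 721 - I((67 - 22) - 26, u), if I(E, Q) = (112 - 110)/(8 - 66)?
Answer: 20910/29 ≈ 721.03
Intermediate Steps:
u = -5250 (u = 42*(-125) = -5250)
I(E, Q) = -1/29 (I(E, Q) = 2/(-58) = 2*(-1/58) = -1/29)
721 - I((67 - 22) - 26, u) = 721 - 1*(-1/29) = 721 + 1/29 = 20910/29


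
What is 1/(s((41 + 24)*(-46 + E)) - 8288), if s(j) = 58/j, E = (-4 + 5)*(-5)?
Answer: -3315/27474778 ≈ -0.00012066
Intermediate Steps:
E = -5 (E = 1*(-5) = -5)
1/(s((41 + 24)*(-46 + E)) - 8288) = 1/(58/(((41 + 24)*(-46 - 5))) - 8288) = 1/(58/((65*(-51))) - 8288) = 1/(58/(-3315) - 8288) = 1/(58*(-1/3315) - 8288) = 1/(-58/3315 - 8288) = 1/(-27474778/3315) = -3315/27474778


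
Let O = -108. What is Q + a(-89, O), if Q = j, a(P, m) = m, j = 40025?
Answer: 39917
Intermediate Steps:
Q = 40025
Q + a(-89, O) = 40025 - 108 = 39917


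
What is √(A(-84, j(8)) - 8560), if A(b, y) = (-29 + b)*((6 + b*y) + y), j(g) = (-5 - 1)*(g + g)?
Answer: I*√909622 ≈ 953.74*I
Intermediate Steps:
j(g) = -12*g
A(b, y) = (-29 + b)*(6 + y + b*y)
√(A(-84, j(8)) - 8560) = √((-174 - (-348)*8 + 6*(-84) - 12*8*(-84)² - 28*(-84)*(-12*8)) - 8560) = √((-174 - 29*(-96) - 504 - 96*7056 - 28*(-84)*(-96)) - 8560) = √((-174 + 2784 - 504 - 677376 - 225792) - 8560) = √(-901062 - 8560) = √(-909622) = I*√909622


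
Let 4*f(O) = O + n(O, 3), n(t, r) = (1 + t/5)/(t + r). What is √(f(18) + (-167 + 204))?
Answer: √1832565/210 ≈ 6.4463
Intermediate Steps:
n(t, r) = (1 + t/5)/(r + t) (n(t, r) = (1 + t*(⅕))/(r + t) = (1 + t/5)/(r + t))
f(O) = O/4 + (1 + O/5)/(4*(3 + O)) (f(O) = (O + (1 + O/5)/(3 + O))/4 = O/4 + (1 + O/5)/(4*(3 + O)))
√(f(18) + (-167 + 204)) = √((5 + 18 + 5*18*(3 + 18))/(20*(3 + 18)) + (-167 + 204)) = √((1/20)*(5 + 18 + 5*18*21)/21 + 37) = √((1/20)*(1/21)*(5 + 18 + 1890) + 37) = √((1/20)*(1/21)*1913 + 37) = √(1913/420 + 37) = √(17453/420) = √1832565/210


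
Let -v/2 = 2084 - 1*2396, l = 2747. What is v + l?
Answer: 3371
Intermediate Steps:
v = 624 (v = -2*(2084 - 1*2396) = -2*(2084 - 2396) = -2*(-312) = 624)
v + l = 624 + 2747 = 3371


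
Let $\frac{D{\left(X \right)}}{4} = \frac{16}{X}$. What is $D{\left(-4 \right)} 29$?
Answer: $-464$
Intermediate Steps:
$D{\left(X \right)} = \frac{64}{X}$ ($D{\left(X \right)} = 4 \frac{16}{X} = \frac{64}{X}$)
$D{\left(-4 \right)} 29 = \frac{64}{-4} \cdot 29 = 64 \left(- \frac{1}{4}\right) 29 = \left(-16\right) 29 = -464$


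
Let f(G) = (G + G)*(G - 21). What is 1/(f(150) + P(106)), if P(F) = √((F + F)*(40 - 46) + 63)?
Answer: 12900/499230403 - I*√1209/1497691209 ≈ 2.584e-5 - 2.3216e-8*I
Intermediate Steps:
P(F) = √(63 - 12*F) (P(F) = √((2*F)*(-6) + 63) = √(-12*F + 63) = √(63 - 12*F))
f(G) = 2*G*(-21 + G) (f(G) = (2*G)*(-21 + G) = 2*G*(-21 + G))
1/(f(150) + P(106)) = 1/(2*150*(-21 + 150) + √(63 - 12*106)) = 1/(2*150*129 + √(63 - 1272)) = 1/(38700 + √(-1209)) = 1/(38700 + I*√1209)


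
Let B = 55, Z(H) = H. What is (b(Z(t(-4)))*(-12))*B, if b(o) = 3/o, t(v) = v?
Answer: 495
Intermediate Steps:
(b(Z(t(-4)))*(-12))*B = ((3/(-4))*(-12))*55 = ((3*(-1/4))*(-12))*55 = -3/4*(-12)*55 = 9*55 = 495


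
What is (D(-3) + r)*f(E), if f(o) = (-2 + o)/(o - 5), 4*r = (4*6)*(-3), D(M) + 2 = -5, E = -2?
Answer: -100/7 ≈ -14.286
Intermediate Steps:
D(M) = -7 (D(M) = -2 - 5 = -7)
r = -18 (r = ((4*6)*(-3))/4 = (24*(-3))/4 = (1/4)*(-72) = -18)
f(o) = (-2 + o)/(-5 + o)
(D(-3) + r)*f(E) = (-7 - 18)*((-2 - 2)/(-5 - 2)) = -25*(-4)/(-7) = -(-25)*(-4)/7 = -25*4/7 = -100/7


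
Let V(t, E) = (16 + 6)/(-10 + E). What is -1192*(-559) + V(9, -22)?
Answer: 10661237/16 ≈ 6.6633e+5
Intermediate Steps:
V(t, E) = 22/(-10 + E)
-1192*(-559) + V(9, -22) = -1192*(-559) + 22/(-10 - 22) = 666328 + 22/(-32) = 666328 + 22*(-1/32) = 666328 - 11/16 = 10661237/16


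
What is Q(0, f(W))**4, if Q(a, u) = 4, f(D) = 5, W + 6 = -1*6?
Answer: 256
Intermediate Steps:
W = -12 (W = -6 - 1*6 = -6 - 6 = -12)
Q(0, f(W))**4 = 4**4 = 256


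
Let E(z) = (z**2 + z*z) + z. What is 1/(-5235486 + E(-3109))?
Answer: 1/14093167 ≈ 7.0956e-8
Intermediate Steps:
E(z) = z + 2*z**2 (E(z) = (z**2 + z**2) + z = 2*z**2 + z = z + 2*z**2)
1/(-5235486 + E(-3109)) = 1/(-5235486 - 3109*(1 + 2*(-3109))) = 1/(-5235486 - 3109*(1 - 6218)) = 1/(-5235486 - 3109*(-6217)) = 1/(-5235486 + 19328653) = 1/14093167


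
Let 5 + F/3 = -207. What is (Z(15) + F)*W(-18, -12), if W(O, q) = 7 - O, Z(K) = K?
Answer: -15525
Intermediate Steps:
F = -636 (F = -15 + 3*(-207) = -15 - 621 = -636)
(Z(15) + F)*W(-18, -12) = (15 - 636)*(7 - 1*(-18)) = -621*(7 + 18) = -621*25 = -15525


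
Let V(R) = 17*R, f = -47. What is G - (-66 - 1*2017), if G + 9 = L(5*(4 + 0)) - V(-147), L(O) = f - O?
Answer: 4506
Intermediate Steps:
L(O) = -47 - O
G = 2423 (G = -9 + ((-47 - 5*(4 + 0)) - 17*(-147)) = -9 + ((-47 - 5*4) - 1*(-2499)) = -9 + ((-47 - 1*20) + 2499) = -9 + ((-47 - 20) + 2499) = -9 + (-67 + 2499) = -9 + 2432 = 2423)
G - (-66 - 1*2017) = 2423 - (-66 - 1*2017) = 2423 - (-66 - 2017) = 2423 - 1*(-2083) = 2423 + 2083 = 4506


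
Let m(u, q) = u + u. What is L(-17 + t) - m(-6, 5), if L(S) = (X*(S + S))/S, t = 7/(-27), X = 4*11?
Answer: 100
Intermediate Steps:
m(u, q) = 2*u
X = 44
t = -7/27 (t = 7*(-1/27) = -7/27 ≈ -0.25926)
L(S) = 88 (L(S) = (44*(S + S))/S = (44*(2*S))/S = (88*S)/S = 88)
L(-17 + t) - m(-6, 5) = 88 - 2*(-6) = 88 - 1*(-12) = 88 + 12 = 100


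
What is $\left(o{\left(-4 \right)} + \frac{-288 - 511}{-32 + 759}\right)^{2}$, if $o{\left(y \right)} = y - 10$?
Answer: $\frac{120494529}{528529} \approx 227.98$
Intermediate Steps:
$o{\left(y \right)} = -10 + y$ ($o{\left(y \right)} = y - 10 = -10 + y$)
$\left(o{\left(-4 \right)} + \frac{-288 - 511}{-32 + 759}\right)^{2} = \left(\left(-10 - 4\right) + \frac{-288 - 511}{-32 + 759}\right)^{2} = \left(-14 - \frac{799}{727}\right)^{2} = \left(- \frac{10977}{727}\right)^{2} = \frac{120494529}{528529}$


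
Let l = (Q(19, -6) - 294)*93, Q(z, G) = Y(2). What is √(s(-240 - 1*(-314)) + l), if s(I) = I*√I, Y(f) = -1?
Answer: √(-27435 + 74*√74) ≈ 163.7*I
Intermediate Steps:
Q(z, G) = -1
s(I) = I^(3/2)
l = -27435 (l = (-1 - 294)*93 = -295*93 = -27435)
√(s(-240 - 1*(-314)) + l) = √((-240 - 1*(-314))^(3/2) - 27435) = √((-240 + 314)^(3/2) - 27435) = √(74^(3/2) - 27435) = √(74*√74 - 27435) = √(-27435 + 74*√74)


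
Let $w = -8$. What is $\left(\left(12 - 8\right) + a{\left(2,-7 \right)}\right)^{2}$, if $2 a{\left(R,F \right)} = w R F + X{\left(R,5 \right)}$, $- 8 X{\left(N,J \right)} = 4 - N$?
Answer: $\frac{229441}{64} \approx 3585.0$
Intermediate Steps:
$X{\left(N,J \right)} = - \frac{1}{2} + \frac{N}{8}$ ($X{\left(N,J \right)} = - \frac{4 - N}{8} = - \frac{1}{2} + \frac{N}{8}$)
$a{\left(R,F \right)} = - \frac{1}{4} + \frac{R}{16} - 4 F R$ ($a{\left(R,F \right)} = \frac{- 8 R F + \left(- \frac{1}{2} + \frac{R}{8}\right)}{2} = \frac{- 8 F R + \left(- \frac{1}{2} + \frac{R}{8}\right)}{2} = \frac{- \frac{1}{2} + \frac{R}{8} - 8 F R}{2} = - \frac{1}{4} + \frac{R}{16} - 4 F R$)
$\left(\left(12 - 8\right) + a{\left(2,-7 \right)}\right)^{2} = \left(\left(12 - 8\right) - \left(\frac{1}{8} - 56\right)\right)^{2} = \left(4 + \left(- \frac{1}{4} + \frac{1}{8} + 56\right)\right)^{2} = \left(4 + \frac{447}{8}\right)^{2} = \left(\frac{479}{8}\right)^{2} = \frac{229441}{64}$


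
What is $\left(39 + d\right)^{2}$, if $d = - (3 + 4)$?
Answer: $1024$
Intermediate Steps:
$d = -7$ ($d = \left(-1\right) 7 = -7$)
$\left(39 + d\right)^{2} = \left(39 - 7\right)^{2} = 32^{2} = 1024$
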